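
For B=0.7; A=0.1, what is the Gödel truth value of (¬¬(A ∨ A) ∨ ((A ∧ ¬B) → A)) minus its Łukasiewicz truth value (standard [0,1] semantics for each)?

0.00

Gödel evaluation:
  (A ∨ A) = max(0.1, 0.1) = 0.1
  ¬(A ∨ A): Gödel ¬ of 0.1 = 0 (operand ≠ 0)
  ¬¬(A ∨ A): Gödel ¬ of 0 = 1 (operand is 0)
  ¬B: Gödel ¬ of 0.7 = 0 (operand ≠ 0)
  (A ∧ ¬B) = min(0.1, 0) = 0
  ((A ∧ ¬B) → A): 0 ≤ 0.1, so result = 1
  (¬¬(A ∨ A) ∨ ((A ∧ ¬B) → A)) = max(1, 1) = 1
  Gödel value = 1
Łukasiewicz evaluation:
  (A ∨ A) = max(0.1, 0.1) = 0.1
  ¬(A ∨ A): Łukasiewicz ¬ gives 1 − 0.1 = 0.9
  ¬¬(A ∨ A): Łukasiewicz ¬ gives 1 − 0.9 = 0.1
  ¬B: Łukasiewicz ¬ gives 1 − 0.7 = 0.3
  (A ∧ ¬B) = min(0.1, 0.3) = 0.1
  ((A ∧ ¬B) → A): min(1, 1 − 0.1 + 0.1) = 1
  (¬¬(A ∨ A) ∨ ((A ∧ ¬B) → A)) = max(0.1, 1) = 1
  Łukasiewicz value = 1
Difference: 1 − 1 = 0.00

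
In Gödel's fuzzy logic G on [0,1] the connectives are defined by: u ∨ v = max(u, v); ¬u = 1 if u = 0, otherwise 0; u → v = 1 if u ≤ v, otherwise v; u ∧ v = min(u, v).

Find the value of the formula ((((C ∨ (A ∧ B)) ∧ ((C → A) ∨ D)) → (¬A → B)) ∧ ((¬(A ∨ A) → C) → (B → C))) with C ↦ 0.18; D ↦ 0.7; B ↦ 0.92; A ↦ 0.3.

0.18

(A ∧ B) = min(0.3, 0.92) = 0.3
(C ∨ (A ∧ B)) = max(0.18, 0.3) = 0.3
(C → A): 0.18 ≤ 0.3, so result = 1
((C → A) ∨ D) = max(1, 0.7) = 1
((C ∨ (A ∧ B)) ∧ ((C → A) ∨ D)) = min(0.3, 1) = 0.3
¬A: Gödel ¬ of 0.3 = 0 (operand ≠ 0)
(¬A → B): 0 ≤ 0.92, so result = 1
(((C ∨ (A ∧ B)) ∧ ((C → A) ∨ D)) → (¬A → B)): 0.3 ≤ 1, so result = 1
(A ∨ A) = max(0.3, 0.3) = 0.3
¬(A ∨ A): Gödel ¬ of 0.3 = 0 (operand ≠ 0)
(¬(A ∨ A) → C): 0 ≤ 0.18, so result = 1
(B → C): 0.92 > 0.18, so result = 0.18
((¬(A ∨ A) → C) → (B → C)): 1 > 0.18, so result = 0.18
((((C ∨ (A ∧ B)) ∧ ((C → A) ∨ D)) → (¬A → B)) ∧ ((¬(A ∨ A) → C) → (B → C))) = min(1, 0.18) = 0.18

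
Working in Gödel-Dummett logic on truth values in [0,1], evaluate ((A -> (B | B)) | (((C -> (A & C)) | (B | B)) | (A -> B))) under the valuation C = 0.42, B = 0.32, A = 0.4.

(B | B) = max(0.32, 0.32) = 0.32
(A -> (B | B)): 0.4 > 0.32, so result = 0.32
(A & C) = min(0.4, 0.42) = 0.4
(C -> (A & C)): 0.42 > 0.4, so result = 0.4
(B | B) = max(0.32, 0.32) = 0.32
((C -> (A & C)) | (B | B)) = max(0.4, 0.32) = 0.4
(A -> B): 0.4 > 0.32, so result = 0.32
(((C -> (A & C)) | (B | B)) | (A -> B)) = max(0.4, 0.32) = 0.4
((A -> (B | B)) | (((C -> (A & C)) | (B | B)) | (A -> B))) = max(0.32, 0.4) = 0.4

0.40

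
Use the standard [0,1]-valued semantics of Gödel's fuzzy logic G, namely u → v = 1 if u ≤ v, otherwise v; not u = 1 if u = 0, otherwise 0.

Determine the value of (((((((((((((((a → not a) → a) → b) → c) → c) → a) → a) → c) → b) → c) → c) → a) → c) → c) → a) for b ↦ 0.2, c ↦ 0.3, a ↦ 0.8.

not a: Gödel ¬ of 0.8 = 0 (operand ≠ 0)
(a → not a): 0.8 > 0, so result = 0
((a → not a) → a): 0 ≤ 0.8, so result = 1
(((a → not a) → a) → b): 1 > 0.2, so result = 0.2
((((a → not a) → a) → b) → c): 0.2 ≤ 0.3, so result = 1
(((((a → not a) → a) → b) → c) → c): 1 > 0.3, so result = 0.3
((((((a → not a) → a) → b) → c) → c) → a): 0.3 ≤ 0.8, so result = 1
(((((((a → not a) → a) → b) → c) → c) → a) → a): 1 > 0.8, so result = 0.8
((((((((a → not a) → a) → b) → c) → c) → a) → a) → c): 0.8 > 0.3, so result = 0.3
(((((((((a → not a) → a) → b) → c) → c) → a) → a) → c) → b): 0.3 > 0.2, so result = 0.2
((((((((((a → not a) → a) → b) → c) → c) → a) → a) → c) → b) → c): 0.2 ≤ 0.3, so result = 1
(((((((((((a → not a) → a) → b) → c) → c) → a) → a) → c) → b) → c) → c): 1 > 0.3, so result = 0.3
((((((((((((a → not a) → a) → b) → c) → c) → a) → a) → c) → b) → c) → c) → a): 0.3 ≤ 0.8, so result = 1
(((((((((((((a → not a) → a) → b) → c) → c) → a) → a) → c) → b) → c) → c) → a) → c): 1 > 0.3, so result = 0.3
((((((((((((((a → not a) → a) → b) → c) → c) → a) → a) → c) → b) → c) → c) → a) → c) → c): 0.3 ≤ 0.3, so result = 1
(((((((((((((((a → not a) → a) → b) → c) → c) → a) → a) → c) → b) → c) → c) → a) → c) → c) → a): 1 > 0.8, so result = 0.8

0.80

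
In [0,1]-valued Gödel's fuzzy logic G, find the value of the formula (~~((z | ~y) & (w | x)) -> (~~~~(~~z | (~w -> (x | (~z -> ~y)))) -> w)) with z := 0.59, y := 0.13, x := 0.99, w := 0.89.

0.89

~y: Gödel ¬ of 0.13 = 0 (operand ≠ 0)
(z | ~y) = max(0.59, 0) = 0.59
(w | x) = max(0.89, 0.99) = 0.99
((z | ~y) & (w | x)) = min(0.59, 0.99) = 0.59
~((z | ~y) & (w | x)): Gödel ¬ of 0.59 = 0 (operand ≠ 0)
~~((z | ~y) & (w | x)): Gödel ¬ of 0 = 1 (operand is 0)
~z: Gödel ¬ of 0.59 = 0 (operand ≠ 0)
~~z: Gödel ¬ of 0 = 1 (operand is 0)
~w: Gödel ¬ of 0.89 = 0 (operand ≠ 0)
~z: Gödel ¬ of 0.59 = 0 (operand ≠ 0)
~y: Gödel ¬ of 0.13 = 0 (operand ≠ 0)
(~z -> ~y): 0 ≤ 0, so result = 1
(x | (~z -> ~y)) = max(0.99, 1) = 1
(~w -> (x | (~z -> ~y))): 0 ≤ 1, so result = 1
(~~z | (~w -> (x | (~z -> ~y)))) = max(1, 1) = 1
~(~~z | (~w -> (x | (~z -> ~y)))): Gödel ¬ of 1 = 0 (operand ≠ 0)
~~(~~z | (~w -> (x | (~z -> ~y)))): Gödel ¬ of 0 = 1 (operand is 0)
~~~(~~z | (~w -> (x | (~z -> ~y)))): Gödel ¬ of 1 = 0 (operand ≠ 0)
~~~~(~~z | (~w -> (x | (~z -> ~y)))): Gödel ¬ of 0 = 1 (operand is 0)
(~~~~(~~z | (~w -> (x | (~z -> ~y)))) -> w): 1 > 0.89, so result = 0.89
(~~((z | ~y) & (w | x)) -> (~~~~(~~z | (~w -> (x | (~z -> ~y)))) -> w)): 1 > 0.89, so result = 0.89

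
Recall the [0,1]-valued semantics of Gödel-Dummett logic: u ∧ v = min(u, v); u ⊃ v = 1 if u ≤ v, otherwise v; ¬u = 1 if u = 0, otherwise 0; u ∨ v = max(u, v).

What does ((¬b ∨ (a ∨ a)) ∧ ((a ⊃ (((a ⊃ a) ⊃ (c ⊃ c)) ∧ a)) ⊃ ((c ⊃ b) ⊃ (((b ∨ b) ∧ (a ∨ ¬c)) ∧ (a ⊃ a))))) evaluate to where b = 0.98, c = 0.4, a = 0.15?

¬b: Gödel ¬ of 0.98 = 0 (operand ≠ 0)
(a ∨ a) = max(0.15, 0.15) = 0.15
(¬b ∨ (a ∨ a)) = max(0, 0.15) = 0.15
(a ⊃ a): 0.15 ≤ 0.15, so result = 1
(c ⊃ c): 0.4 ≤ 0.4, so result = 1
((a ⊃ a) ⊃ (c ⊃ c)): 1 ≤ 1, so result = 1
(((a ⊃ a) ⊃ (c ⊃ c)) ∧ a) = min(1, 0.15) = 0.15
(a ⊃ (((a ⊃ a) ⊃ (c ⊃ c)) ∧ a)): 0.15 ≤ 0.15, so result = 1
(c ⊃ b): 0.4 ≤ 0.98, so result = 1
(b ∨ b) = max(0.98, 0.98) = 0.98
¬c: Gödel ¬ of 0.4 = 0 (operand ≠ 0)
(a ∨ ¬c) = max(0.15, 0) = 0.15
((b ∨ b) ∧ (a ∨ ¬c)) = min(0.98, 0.15) = 0.15
(a ⊃ a): 0.15 ≤ 0.15, so result = 1
(((b ∨ b) ∧ (a ∨ ¬c)) ∧ (a ⊃ a)) = min(0.15, 1) = 0.15
((c ⊃ b) ⊃ (((b ∨ b) ∧ (a ∨ ¬c)) ∧ (a ⊃ a))): 1 > 0.15, so result = 0.15
((a ⊃ (((a ⊃ a) ⊃ (c ⊃ c)) ∧ a)) ⊃ ((c ⊃ b) ⊃ (((b ∨ b) ∧ (a ∨ ¬c)) ∧ (a ⊃ a)))): 1 > 0.15, so result = 0.15
((¬b ∨ (a ∨ a)) ∧ ((a ⊃ (((a ⊃ a) ⊃ (c ⊃ c)) ∧ a)) ⊃ ((c ⊃ b) ⊃ (((b ∨ b) ∧ (a ∨ ¬c)) ∧ (a ⊃ a))))) = min(0.15, 0.15) = 0.15

0.15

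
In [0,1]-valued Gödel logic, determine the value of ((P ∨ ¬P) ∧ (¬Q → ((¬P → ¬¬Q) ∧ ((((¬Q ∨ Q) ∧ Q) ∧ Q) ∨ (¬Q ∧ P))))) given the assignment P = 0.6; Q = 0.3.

¬P: Gödel ¬ of 0.6 = 0 (operand ≠ 0)
(P ∨ ¬P) = max(0.6, 0) = 0.6
¬Q: Gödel ¬ of 0.3 = 0 (operand ≠ 0)
¬P: Gödel ¬ of 0.6 = 0 (operand ≠ 0)
¬Q: Gödel ¬ of 0.3 = 0 (operand ≠ 0)
¬¬Q: Gödel ¬ of 0 = 1 (operand is 0)
(¬P → ¬¬Q): 0 ≤ 1, so result = 1
¬Q: Gödel ¬ of 0.3 = 0 (operand ≠ 0)
(¬Q ∨ Q) = max(0, 0.3) = 0.3
((¬Q ∨ Q) ∧ Q) = min(0.3, 0.3) = 0.3
(((¬Q ∨ Q) ∧ Q) ∧ Q) = min(0.3, 0.3) = 0.3
¬Q: Gödel ¬ of 0.3 = 0 (operand ≠ 0)
(¬Q ∧ P) = min(0, 0.6) = 0
((((¬Q ∨ Q) ∧ Q) ∧ Q) ∨ (¬Q ∧ P)) = max(0.3, 0) = 0.3
((¬P → ¬¬Q) ∧ ((((¬Q ∨ Q) ∧ Q) ∧ Q) ∨ (¬Q ∧ P))) = min(1, 0.3) = 0.3
(¬Q → ((¬P → ¬¬Q) ∧ ((((¬Q ∨ Q) ∧ Q) ∧ Q) ∨ (¬Q ∧ P)))): 0 ≤ 0.3, so result = 1
((P ∨ ¬P) ∧ (¬Q → ((¬P → ¬¬Q) ∧ ((((¬Q ∨ Q) ∧ Q) ∧ Q) ∨ (¬Q ∧ P))))) = min(0.6, 1) = 0.6

0.60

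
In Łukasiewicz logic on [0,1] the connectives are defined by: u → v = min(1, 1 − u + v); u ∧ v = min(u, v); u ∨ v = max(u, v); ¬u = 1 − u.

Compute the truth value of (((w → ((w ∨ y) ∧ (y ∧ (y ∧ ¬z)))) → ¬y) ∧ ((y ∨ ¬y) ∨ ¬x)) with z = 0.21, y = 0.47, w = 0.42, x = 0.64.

0.53

(w ∨ y) = max(0.42, 0.47) = 0.47
¬z: Łukasiewicz ¬ gives 1 − 0.21 = 0.79
(y ∧ ¬z) = min(0.47, 0.79) = 0.47
(y ∧ (y ∧ ¬z)) = min(0.47, 0.47) = 0.47
((w ∨ y) ∧ (y ∧ (y ∧ ¬z))) = min(0.47, 0.47) = 0.47
(w → ((w ∨ y) ∧ (y ∧ (y ∧ ¬z)))): min(1, 1 − 0.42 + 0.47) = 1
¬y: Łukasiewicz ¬ gives 1 − 0.47 = 0.53
((w → ((w ∨ y) ∧ (y ∧ (y ∧ ¬z)))) → ¬y): min(1, 1 − 1 + 0.53) = 0.53
¬y: Łukasiewicz ¬ gives 1 − 0.47 = 0.53
(y ∨ ¬y) = max(0.47, 0.53) = 0.53
¬x: Łukasiewicz ¬ gives 1 − 0.64 = 0.36
((y ∨ ¬y) ∨ ¬x) = max(0.53, 0.36) = 0.53
(((w → ((w ∨ y) ∧ (y ∧ (y ∧ ¬z)))) → ¬y) ∧ ((y ∨ ¬y) ∨ ¬x)) = min(0.53, 0.53) = 0.53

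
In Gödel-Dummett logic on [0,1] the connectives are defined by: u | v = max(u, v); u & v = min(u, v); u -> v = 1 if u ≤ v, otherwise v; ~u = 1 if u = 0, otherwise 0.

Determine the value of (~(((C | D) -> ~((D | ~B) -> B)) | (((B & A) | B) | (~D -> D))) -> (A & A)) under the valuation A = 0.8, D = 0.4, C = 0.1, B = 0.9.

1.00

(C | D) = max(0.1, 0.4) = 0.4
~B: Gödel ¬ of 0.9 = 0 (operand ≠ 0)
(D | ~B) = max(0.4, 0) = 0.4
((D | ~B) -> B): 0.4 ≤ 0.9, so result = 1
~((D | ~B) -> B): Gödel ¬ of 1 = 0 (operand ≠ 0)
((C | D) -> ~((D | ~B) -> B)): 0.4 > 0, so result = 0
(B & A) = min(0.9, 0.8) = 0.8
((B & A) | B) = max(0.8, 0.9) = 0.9
~D: Gödel ¬ of 0.4 = 0 (operand ≠ 0)
(~D -> D): 0 ≤ 0.4, so result = 1
(((B & A) | B) | (~D -> D)) = max(0.9, 1) = 1
(((C | D) -> ~((D | ~B) -> B)) | (((B & A) | B) | (~D -> D))) = max(0, 1) = 1
~(((C | D) -> ~((D | ~B) -> B)) | (((B & A) | B) | (~D -> D))): Gödel ¬ of 1 = 0 (operand ≠ 0)
(A & A) = min(0.8, 0.8) = 0.8
(~(((C | D) -> ~((D | ~B) -> B)) | (((B & A) | B) | (~D -> D))) -> (A & A)): 0 ≤ 0.8, so result = 1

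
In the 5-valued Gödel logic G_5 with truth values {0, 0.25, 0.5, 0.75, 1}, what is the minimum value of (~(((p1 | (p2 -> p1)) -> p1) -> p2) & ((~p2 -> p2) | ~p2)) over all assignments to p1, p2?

0.00

The minimum is attained at p1 = 0, p2 = 0:
  (p2 -> p1): 0 ≤ 0, so result = 1
  (p1 | (p2 -> p1)) = max(0, 1) = 1
  ((p1 | (p2 -> p1)) -> p1): 1 > 0, so result = 0
  (((p1 | (p2 -> p1)) -> p1) -> p2): 0 ≤ 0, so result = 1
  ~(((p1 | (p2 -> p1)) -> p1) -> p2): Gödel ¬ of 1 = 0 (operand ≠ 0)
  ~p2: Gödel ¬ of 0 = 1 (operand is 0)
  (~p2 -> p2): 1 > 0, so result = 0
  ~p2: Gödel ¬ of 0 = 1 (operand is 0)
  ((~p2 -> p2) | ~p2) = max(0, 1) = 1
  (~(((p1 | (p2 -> p1)) -> p1) -> p2) & ((~p2 -> p2) | ~p2)) = min(0, 1) = 0
Checking all 25 assignments confirms none give a value below 0.00.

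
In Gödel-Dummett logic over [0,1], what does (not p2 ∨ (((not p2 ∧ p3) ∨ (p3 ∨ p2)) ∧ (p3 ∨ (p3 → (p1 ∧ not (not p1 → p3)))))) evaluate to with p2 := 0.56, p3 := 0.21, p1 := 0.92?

0.21

not p2: Gödel ¬ of 0.56 = 0 (operand ≠ 0)
not p2: Gödel ¬ of 0.56 = 0 (operand ≠ 0)
(not p2 ∧ p3) = min(0, 0.21) = 0
(p3 ∨ p2) = max(0.21, 0.56) = 0.56
((not p2 ∧ p3) ∨ (p3 ∨ p2)) = max(0, 0.56) = 0.56
not p1: Gödel ¬ of 0.92 = 0 (operand ≠ 0)
(not p1 → p3): 0 ≤ 0.21, so result = 1
not (not p1 → p3): Gödel ¬ of 1 = 0 (operand ≠ 0)
(p1 ∧ not (not p1 → p3)) = min(0.92, 0) = 0
(p3 → (p1 ∧ not (not p1 → p3))): 0.21 > 0, so result = 0
(p3 ∨ (p3 → (p1 ∧ not (not p1 → p3)))) = max(0.21, 0) = 0.21
(((not p2 ∧ p3) ∨ (p3 ∨ p2)) ∧ (p3 ∨ (p3 → (p1 ∧ not (not p1 → p3))))) = min(0.56, 0.21) = 0.21
(not p2 ∨ (((not p2 ∧ p3) ∨ (p3 ∨ p2)) ∧ (p3 ∨ (p3 → (p1 ∧ not (not p1 → p3)))))) = max(0, 0.21) = 0.21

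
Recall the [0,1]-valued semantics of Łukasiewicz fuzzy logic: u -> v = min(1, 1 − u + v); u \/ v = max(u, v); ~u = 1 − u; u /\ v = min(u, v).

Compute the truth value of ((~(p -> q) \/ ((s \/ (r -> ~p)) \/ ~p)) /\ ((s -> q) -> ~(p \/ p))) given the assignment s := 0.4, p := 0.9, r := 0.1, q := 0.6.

(p -> q): min(1, 1 − 0.9 + 0.6) = 0.7
~(p -> q): Łukasiewicz ¬ gives 1 − 0.7 = 0.3
~p: Łukasiewicz ¬ gives 1 − 0.9 = 0.1
(r -> ~p): min(1, 1 − 0.1 + 0.1) = 1
(s \/ (r -> ~p)) = max(0.4, 1) = 1
~p: Łukasiewicz ¬ gives 1 − 0.9 = 0.1
((s \/ (r -> ~p)) \/ ~p) = max(1, 0.1) = 1
(~(p -> q) \/ ((s \/ (r -> ~p)) \/ ~p)) = max(0.3, 1) = 1
(s -> q): min(1, 1 − 0.4 + 0.6) = 1
(p \/ p) = max(0.9, 0.9) = 0.9
~(p \/ p): Łukasiewicz ¬ gives 1 − 0.9 = 0.1
((s -> q) -> ~(p \/ p)): min(1, 1 − 1 + 0.1) = 0.1
((~(p -> q) \/ ((s \/ (r -> ~p)) \/ ~p)) /\ ((s -> q) -> ~(p \/ p))) = min(1, 0.1) = 0.1

0.10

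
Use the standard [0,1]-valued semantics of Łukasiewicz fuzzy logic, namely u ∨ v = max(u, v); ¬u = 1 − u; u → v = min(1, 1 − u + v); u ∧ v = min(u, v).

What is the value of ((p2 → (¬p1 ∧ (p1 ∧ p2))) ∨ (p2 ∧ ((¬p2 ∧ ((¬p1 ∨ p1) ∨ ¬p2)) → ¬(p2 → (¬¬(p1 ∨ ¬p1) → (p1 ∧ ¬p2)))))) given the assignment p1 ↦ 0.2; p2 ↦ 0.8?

0.80

¬p1: Łukasiewicz ¬ gives 1 − 0.2 = 0.8
(p1 ∧ p2) = min(0.2, 0.8) = 0.2
(¬p1 ∧ (p1 ∧ p2)) = min(0.8, 0.2) = 0.2
(p2 → (¬p1 ∧ (p1 ∧ p2))): min(1, 1 − 0.8 + 0.2) = 0.4
¬p2: Łukasiewicz ¬ gives 1 − 0.8 = 0.2
¬p1: Łukasiewicz ¬ gives 1 − 0.2 = 0.8
(¬p1 ∨ p1) = max(0.8, 0.2) = 0.8
¬p2: Łukasiewicz ¬ gives 1 − 0.8 = 0.2
((¬p1 ∨ p1) ∨ ¬p2) = max(0.8, 0.2) = 0.8
(¬p2 ∧ ((¬p1 ∨ p1) ∨ ¬p2)) = min(0.2, 0.8) = 0.2
¬p1: Łukasiewicz ¬ gives 1 − 0.2 = 0.8
(p1 ∨ ¬p1) = max(0.2, 0.8) = 0.8
¬(p1 ∨ ¬p1): Łukasiewicz ¬ gives 1 − 0.8 = 0.2
¬¬(p1 ∨ ¬p1): Łukasiewicz ¬ gives 1 − 0.2 = 0.8
¬p2: Łukasiewicz ¬ gives 1 − 0.8 = 0.2
(p1 ∧ ¬p2) = min(0.2, 0.2) = 0.2
(¬¬(p1 ∨ ¬p1) → (p1 ∧ ¬p2)): min(1, 1 − 0.8 + 0.2) = 0.4
(p2 → (¬¬(p1 ∨ ¬p1) → (p1 ∧ ¬p2))): min(1, 1 − 0.8 + 0.4) = 0.6
¬(p2 → (¬¬(p1 ∨ ¬p1) → (p1 ∧ ¬p2))): Łukasiewicz ¬ gives 1 − 0.6 = 0.4
((¬p2 ∧ ((¬p1 ∨ p1) ∨ ¬p2)) → ¬(p2 → (¬¬(p1 ∨ ¬p1) → (p1 ∧ ¬p2)))): min(1, 1 − 0.2 + 0.4) = 1
(p2 ∧ ((¬p2 ∧ ((¬p1 ∨ p1) ∨ ¬p2)) → ¬(p2 → (¬¬(p1 ∨ ¬p1) → (p1 ∧ ¬p2))))) = min(0.8, 1) = 0.8
((p2 → (¬p1 ∧ (p1 ∧ p2))) ∨ (p2 ∧ ((¬p2 ∧ ((¬p1 ∨ p1) ∨ ¬p2)) → ¬(p2 → (¬¬(p1 ∨ ¬p1) → (p1 ∧ ¬p2)))))) = max(0.4, 0.8) = 0.8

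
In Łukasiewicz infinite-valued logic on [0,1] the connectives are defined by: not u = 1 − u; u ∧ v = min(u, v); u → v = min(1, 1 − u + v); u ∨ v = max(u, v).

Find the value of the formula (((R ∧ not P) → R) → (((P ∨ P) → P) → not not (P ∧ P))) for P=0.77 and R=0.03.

not P: Łukasiewicz ¬ gives 1 − 0.77 = 0.23
(R ∧ not P) = min(0.03, 0.23) = 0.03
((R ∧ not P) → R): min(1, 1 − 0.03 + 0.03) = 1
(P ∨ P) = max(0.77, 0.77) = 0.77
((P ∨ P) → P): min(1, 1 − 0.77 + 0.77) = 1
(P ∧ P) = min(0.77, 0.77) = 0.77
not (P ∧ P): Łukasiewicz ¬ gives 1 − 0.77 = 0.23
not not (P ∧ P): Łukasiewicz ¬ gives 1 − 0.23 = 0.77
(((P ∨ P) → P) → not not (P ∧ P)): min(1, 1 − 1 + 0.77) = 0.77
(((R ∧ not P) → R) → (((P ∨ P) → P) → not not (P ∧ P))): min(1, 1 − 1 + 0.77) = 0.77

0.77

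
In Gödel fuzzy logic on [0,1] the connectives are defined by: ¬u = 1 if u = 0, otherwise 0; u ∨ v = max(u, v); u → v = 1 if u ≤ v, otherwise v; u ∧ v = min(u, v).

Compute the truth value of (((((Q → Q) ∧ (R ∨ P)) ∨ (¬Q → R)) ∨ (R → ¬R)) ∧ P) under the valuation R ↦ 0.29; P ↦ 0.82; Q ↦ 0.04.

0.82

(Q → Q): 0.04 ≤ 0.04, so result = 1
(R ∨ P) = max(0.29, 0.82) = 0.82
((Q → Q) ∧ (R ∨ P)) = min(1, 0.82) = 0.82
¬Q: Gödel ¬ of 0.04 = 0 (operand ≠ 0)
(¬Q → R): 0 ≤ 0.29, so result = 1
(((Q → Q) ∧ (R ∨ P)) ∨ (¬Q → R)) = max(0.82, 1) = 1
¬R: Gödel ¬ of 0.29 = 0 (operand ≠ 0)
(R → ¬R): 0.29 > 0, so result = 0
((((Q → Q) ∧ (R ∨ P)) ∨ (¬Q → R)) ∨ (R → ¬R)) = max(1, 0) = 1
(((((Q → Q) ∧ (R ∨ P)) ∨ (¬Q → R)) ∨ (R → ¬R)) ∧ P) = min(1, 0.82) = 0.82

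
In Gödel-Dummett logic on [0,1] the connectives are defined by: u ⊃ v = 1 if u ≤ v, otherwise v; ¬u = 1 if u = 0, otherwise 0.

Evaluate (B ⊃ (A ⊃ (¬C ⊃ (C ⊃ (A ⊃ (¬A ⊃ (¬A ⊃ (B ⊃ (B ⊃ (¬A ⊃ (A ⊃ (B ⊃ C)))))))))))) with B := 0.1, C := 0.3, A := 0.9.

1.00

¬C: Gödel ¬ of 0.3 = 0 (operand ≠ 0)
¬A: Gödel ¬ of 0.9 = 0 (operand ≠ 0)
¬A: Gödel ¬ of 0.9 = 0 (operand ≠ 0)
¬A: Gödel ¬ of 0.9 = 0 (operand ≠ 0)
(B ⊃ C): 0.1 ≤ 0.3, so result = 1
(A ⊃ (B ⊃ C)): 0.9 ≤ 1, so result = 1
(¬A ⊃ (A ⊃ (B ⊃ C))): 0 ≤ 1, so result = 1
(B ⊃ (¬A ⊃ (A ⊃ (B ⊃ C)))): 0.1 ≤ 1, so result = 1
(B ⊃ (B ⊃ (¬A ⊃ (A ⊃ (B ⊃ C))))): 0.1 ≤ 1, so result = 1
(¬A ⊃ (B ⊃ (B ⊃ (¬A ⊃ (A ⊃ (B ⊃ C)))))): 0 ≤ 1, so result = 1
(¬A ⊃ (¬A ⊃ (B ⊃ (B ⊃ (¬A ⊃ (A ⊃ (B ⊃ C))))))): 0 ≤ 1, so result = 1
(A ⊃ (¬A ⊃ (¬A ⊃ (B ⊃ (B ⊃ (¬A ⊃ (A ⊃ (B ⊃ C)))))))): 0.9 ≤ 1, so result = 1
(C ⊃ (A ⊃ (¬A ⊃ (¬A ⊃ (B ⊃ (B ⊃ (¬A ⊃ (A ⊃ (B ⊃ C))))))))): 0.3 ≤ 1, so result = 1
(¬C ⊃ (C ⊃ (A ⊃ (¬A ⊃ (¬A ⊃ (B ⊃ (B ⊃ (¬A ⊃ (A ⊃ (B ⊃ C)))))))))): 0 ≤ 1, so result = 1
(A ⊃ (¬C ⊃ (C ⊃ (A ⊃ (¬A ⊃ (¬A ⊃ (B ⊃ (B ⊃ (¬A ⊃ (A ⊃ (B ⊃ C))))))))))): 0.9 ≤ 1, so result = 1
(B ⊃ (A ⊃ (¬C ⊃ (C ⊃ (A ⊃ (¬A ⊃ (¬A ⊃ (B ⊃ (B ⊃ (¬A ⊃ (A ⊃ (B ⊃ C)))))))))))): 0.1 ≤ 1, so result = 1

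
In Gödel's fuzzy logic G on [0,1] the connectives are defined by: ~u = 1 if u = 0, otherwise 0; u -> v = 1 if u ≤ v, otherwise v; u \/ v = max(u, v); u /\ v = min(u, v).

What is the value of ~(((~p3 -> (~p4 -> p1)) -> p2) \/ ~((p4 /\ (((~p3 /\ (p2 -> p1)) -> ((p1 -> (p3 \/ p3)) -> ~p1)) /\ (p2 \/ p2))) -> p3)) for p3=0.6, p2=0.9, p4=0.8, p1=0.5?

~p3: Gödel ¬ of 0.6 = 0 (operand ≠ 0)
~p4: Gödel ¬ of 0.8 = 0 (operand ≠ 0)
(~p4 -> p1): 0 ≤ 0.5, so result = 1
(~p3 -> (~p4 -> p1)): 0 ≤ 1, so result = 1
((~p3 -> (~p4 -> p1)) -> p2): 1 > 0.9, so result = 0.9
~p3: Gödel ¬ of 0.6 = 0 (operand ≠ 0)
(p2 -> p1): 0.9 > 0.5, so result = 0.5
(~p3 /\ (p2 -> p1)) = min(0, 0.5) = 0
(p3 \/ p3) = max(0.6, 0.6) = 0.6
(p1 -> (p3 \/ p3)): 0.5 ≤ 0.6, so result = 1
~p1: Gödel ¬ of 0.5 = 0 (operand ≠ 0)
((p1 -> (p3 \/ p3)) -> ~p1): 1 > 0, so result = 0
((~p3 /\ (p2 -> p1)) -> ((p1 -> (p3 \/ p3)) -> ~p1)): 0 ≤ 0, so result = 1
(p2 \/ p2) = max(0.9, 0.9) = 0.9
(((~p3 /\ (p2 -> p1)) -> ((p1 -> (p3 \/ p3)) -> ~p1)) /\ (p2 \/ p2)) = min(1, 0.9) = 0.9
(p4 /\ (((~p3 /\ (p2 -> p1)) -> ((p1 -> (p3 \/ p3)) -> ~p1)) /\ (p2 \/ p2))) = min(0.8, 0.9) = 0.8
((p4 /\ (((~p3 /\ (p2 -> p1)) -> ((p1 -> (p3 \/ p3)) -> ~p1)) /\ (p2 \/ p2))) -> p3): 0.8 > 0.6, so result = 0.6
~((p4 /\ (((~p3 /\ (p2 -> p1)) -> ((p1 -> (p3 \/ p3)) -> ~p1)) /\ (p2 \/ p2))) -> p3): Gödel ¬ of 0.6 = 0 (operand ≠ 0)
(((~p3 -> (~p4 -> p1)) -> p2) \/ ~((p4 /\ (((~p3 /\ (p2 -> p1)) -> ((p1 -> (p3 \/ p3)) -> ~p1)) /\ (p2 \/ p2))) -> p3)) = max(0.9, 0) = 0.9
~(((~p3 -> (~p4 -> p1)) -> p2) \/ ~((p4 /\ (((~p3 /\ (p2 -> p1)) -> ((p1 -> (p3 \/ p3)) -> ~p1)) /\ (p2 \/ p2))) -> p3)): Gödel ¬ of 0.9 = 0 (operand ≠ 0)

0.00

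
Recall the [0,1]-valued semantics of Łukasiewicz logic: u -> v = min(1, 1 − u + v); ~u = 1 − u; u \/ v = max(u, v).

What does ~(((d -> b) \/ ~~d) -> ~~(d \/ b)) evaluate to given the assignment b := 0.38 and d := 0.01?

0.62

(d -> b): min(1, 1 − 0.01 + 0.38) = 1
~d: Łukasiewicz ¬ gives 1 − 0.01 = 0.99
~~d: Łukasiewicz ¬ gives 1 − 0.99 = 0.01
((d -> b) \/ ~~d) = max(1, 0.01) = 1
(d \/ b) = max(0.01, 0.38) = 0.38
~(d \/ b): Łukasiewicz ¬ gives 1 − 0.38 = 0.62
~~(d \/ b): Łukasiewicz ¬ gives 1 − 0.62 = 0.38
(((d -> b) \/ ~~d) -> ~~(d \/ b)): min(1, 1 − 1 + 0.38) = 0.38
~(((d -> b) \/ ~~d) -> ~~(d \/ b)): Łukasiewicz ¬ gives 1 − 0.38 = 0.62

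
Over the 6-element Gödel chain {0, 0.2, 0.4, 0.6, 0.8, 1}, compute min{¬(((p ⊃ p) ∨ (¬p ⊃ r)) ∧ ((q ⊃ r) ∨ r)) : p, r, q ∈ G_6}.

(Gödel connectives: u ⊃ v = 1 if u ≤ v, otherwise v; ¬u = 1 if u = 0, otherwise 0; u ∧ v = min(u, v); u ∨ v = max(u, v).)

The minimum is attained at p = 0, r = 0, q = 0:
  (p ⊃ p): 0 ≤ 0, so result = 1
  ¬p: Gödel ¬ of 0 = 1 (operand is 0)
  (¬p ⊃ r): 1 > 0, so result = 0
  ((p ⊃ p) ∨ (¬p ⊃ r)) = max(1, 0) = 1
  (q ⊃ r): 0 ≤ 0, so result = 1
  ((q ⊃ r) ∨ r) = max(1, 0) = 1
  (((p ⊃ p) ∨ (¬p ⊃ r)) ∧ ((q ⊃ r) ∨ r)) = min(1, 1) = 1
  ¬(((p ⊃ p) ∨ (¬p ⊃ r)) ∧ ((q ⊃ r) ∨ r)): Gödel ¬ of 1 = 0 (operand ≠ 0)
Checking all 216 assignments confirms none give a value below 0.00.

0.00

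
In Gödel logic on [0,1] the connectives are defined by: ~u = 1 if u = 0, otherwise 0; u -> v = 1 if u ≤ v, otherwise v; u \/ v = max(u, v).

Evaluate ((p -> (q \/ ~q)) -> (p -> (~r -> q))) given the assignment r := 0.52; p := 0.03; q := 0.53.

1.00

~q: Gödel ¬ of 0.53 = 0 (operand ≠ 0)
(q \/ ~q) = max(0.53, 0) = 0.53
(p -> (q \/ ~q)): 0.03 ≤ 0.53, so result = 1
~r: Gödel ¬ of 0.52 = 0 (operand ≠ 0)
(~r -> q): 0 ≤ 0.53, so result = 1
(p -> (~r -> q)): 0.03 ≤ 1, so result = 1
((p -> (q \/ ~q)) -> (p -> (~r -> q))): 1 ≤ 1, so result = 1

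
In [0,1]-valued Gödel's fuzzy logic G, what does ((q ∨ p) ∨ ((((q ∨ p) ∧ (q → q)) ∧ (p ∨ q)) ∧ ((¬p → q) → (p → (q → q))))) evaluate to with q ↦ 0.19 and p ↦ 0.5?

(q ∨ p) = max(0.19, 0.5) = 0.5
(q ∨ p) = max(0.19, 0.5) = 0.5
(q → q): 0.19 ≤ 0.19, so result = 1
((q ∨ p) ∧ (q → q)) = min(0.5, 1) = 0.5
(p ∨ q) = max(0.5, 0.19) = 0.5
(((q ∨ p) ∧ (q → q)) ∧ (p ∨ q)) = min(0.5, 0.5) = 0.5
¬p: Gödel ¬ of 0.5 = 0 (operand ≠ 0)
(¬p → q): 0 ≤ 0.19, so result = 1
(q → q): 0.19 ≤ 0.19, so result = 1
(p → (q → q)): 0.5 ≤ 1, so result = 1
((¬p → q) → (p → (q → q))): 1 ≤ 1, so result = 1
((((q ∨ p) ∧ (q → q)) ∧ (p ∨ q)) ∧ ((¬p → q) → (p → (q → q)))) = min(0.5, 1) = 0.5
((q ∨ p) ∨ ((((q ∨ p) ∧ (q → q)) ∧ (p ∨ q)) ∧ ((¬p → q) → (p → (q → q))))) = max(0.5, 0.5) = 0.5

0.50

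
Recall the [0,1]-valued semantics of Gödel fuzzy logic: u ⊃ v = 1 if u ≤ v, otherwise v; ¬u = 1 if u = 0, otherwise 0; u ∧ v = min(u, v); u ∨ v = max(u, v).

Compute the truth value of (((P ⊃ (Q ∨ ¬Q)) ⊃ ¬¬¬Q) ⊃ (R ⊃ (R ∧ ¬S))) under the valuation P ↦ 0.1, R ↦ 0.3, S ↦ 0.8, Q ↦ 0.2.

¬Q: Gödel ¬ of 0.2 = 0 (operand ≠ 0)
(Q ∨ ¬Q) = max(0.2, 0) = 0.2
(P ⊃ (Q ∨ ¬Q)): 0.1 ≤ 0.2, so result = 1
¬Q: Gödel ¬ of 0.2 = 0 (operand ≠ 0)
¬¬Q: Gödel ¬ of 0 = 1 (operand is 0)
¬¬¬Q: Gödel ¬ of 1 = 0 (operand ≠ 0)
((P ⊃ (Q ∨ ¬Q)) ⊃ ¬¬¬Q): 1 > 0, so result = 0
¬S: Gödel ¬ of 0.8 = 0 (operand ≠ 0)
(R ∧ ¬S) = min(0.3, 0) = 0
(R ⊃ (R ∧ ¬S)): 0.3 > 0, so result = 0
(((P ⊃ (Q ∨ ¬Q)) ⊃ ¬¬¬Q) ⊃ (R ⊃ (R ∧ ¬S))): 0 ≤ 0, so result = 1

1.00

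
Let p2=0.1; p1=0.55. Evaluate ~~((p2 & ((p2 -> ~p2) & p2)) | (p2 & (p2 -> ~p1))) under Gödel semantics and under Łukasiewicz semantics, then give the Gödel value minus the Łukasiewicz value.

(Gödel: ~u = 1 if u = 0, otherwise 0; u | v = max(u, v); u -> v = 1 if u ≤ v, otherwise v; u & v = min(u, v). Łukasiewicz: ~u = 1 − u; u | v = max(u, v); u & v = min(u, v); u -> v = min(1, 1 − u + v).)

Gödel evaluation:
  ~p2: Gödel ¬ of 0.1 = 0 (operand ≠ 0)
  (p2 -> ~p2): 0.1 > 0, so result = 0
  ((p2 -> ~p2) & p2) = min(0, 0.1) = 0
  (p2 & ((p2 -> ~p2) & p2)) = min(0.1, 0) = 0
  ~p1: Gödel ¬ of 0.55 = 0 (operand ≠ 0)
  (p2 -> ~p1): 0.1 > 0, so result = 0
  (p2 & (p2 -> ~p1)) = min(0.1, 0) = 0
  ((p2 & ((p2 -> ~p2) & p2)) | (p2 & (p2 -> ~p1))) = max(0, 0) = 0
  ~((p2 & ((p2 -> ~p2) & p2)) | (p2 & (p2 -> ~p1))): Gödel ¬ of 0 = 1 (operand is 0)
  ~~((p2 & ((p2 -> ~p2) & p2)) | (p2 & (p2 -> ~p1))): Gödel ¬ of 1 = 0 (operand ≠ 0)
  Gödel value = 0
Łukasiewicz evaluation:
  ~p2: Łukasiewicz ¬ gives 1 − 0.1 = 0.9
  (p2 -> ~p2): min(1, 1 − 0.1 + 0.9) = 1
  ((p2 -> ~p2) & p2) = min(1, 0.1) = 0.1
  (p2 & ((p2 -> ~p2) & p2)) = min(0.1, 0.1) = 0.1
  ~p1: Łukasiewicz ¬ gives 1 − 0.55 = 0.45
  (p2 -> ~p1): min(1, 1 − 0.1 + 0.45) = 1
  (p2 & (p2 -> ~p1)) = min(0.1, 1) = 0.1
  ((p2 & ((p2 -> ~p2) & p2)) | (p2 & (p2 -> ~p1))) = max(0.1, 0.1) = 0.1
  ~((p2 & ((p2 -> ~p2) & p2)) | (p2 & (p2 -> ~p1))): Łukasiewicz ¬ gives 1 − 0.1 = 0.9
  ~~((p2 & ((p2 -> ~p2) & p2)) | (p2 & (p2 -> ~p1))): Łukasiewicz ¬ gives 1 − 0.9 = 0.1
  Łukasiewicz value = 0.1
Difference: 0 − 0.1 = -0.10

-0.10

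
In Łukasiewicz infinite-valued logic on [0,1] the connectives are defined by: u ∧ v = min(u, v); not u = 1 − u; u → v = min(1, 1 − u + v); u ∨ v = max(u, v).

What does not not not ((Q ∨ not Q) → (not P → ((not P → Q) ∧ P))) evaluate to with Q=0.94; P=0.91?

0.00

not Q: Łukasiewicz ¬ gives 1 − 0.94 = 0.06
(Q ∨ not Q) = max(0.94, 0.06) = 0.94
not P: Łukasiewicz ¬ gives 1 − 0.91 = 0.09
not P: Łukasiewicz ¬ gives 1 − 0.91 = 0.09
(not P → Q): min(1, 1 − 0.09 + 0.94) = 1
((not P → Q) ∧ P) = min(1, 0.91) = 0.91
(not P → ((not P → Q) ∧ P)): min(1, 1 − 0.09 + 0.91) = 1
((Q ∨ not Q) → (not P → ((not P → Q) ∧ P))): min(1, 1 − 0.94 + 1) = 1
not ((Q ∨ not Q) → (not P → ((not P → Q) ∧ P))): Łukasiewicz ¬ gives 1 − 1 = 0
not not ((Q ∨ not Q) → (not P → ((not P → Q) ∧ P))): Łukasiewicz ¬ gives 1 − 0 = 1
not not not ((Q ∨ not Q) → (not P → ((not P → Q) ∧ P))): Łukasiewicz ¬ gives 1 − 1 = 0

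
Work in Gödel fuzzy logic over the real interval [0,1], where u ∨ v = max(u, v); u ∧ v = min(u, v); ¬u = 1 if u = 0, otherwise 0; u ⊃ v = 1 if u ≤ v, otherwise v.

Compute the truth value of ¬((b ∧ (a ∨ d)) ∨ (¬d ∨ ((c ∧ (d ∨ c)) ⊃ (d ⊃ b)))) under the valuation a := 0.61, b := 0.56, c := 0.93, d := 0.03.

(a ∨ d) = max(0.61, 0.03) = 0.61
(b ∧ (a ∨ d)) = min(0.56, 0.61) = 0.56
¬d: Gödel ¬ of 0.03 = 0 (operand ≠ 0)
(d ∨ c) = max(0.03, 0.93) = 0.93
(c ∧ (d ∨ c)) = min(0.93, 0.93) = 0.93
(d ⊃ b): 0.03 ≤ 0.56, so result = 1
((c ∧ (d ∨ c)) ⊃ (d ⊃ b)): 0.93 ≤ 1, so result = 1
(¬d ∨ ((c ∧ (d ∨ c)) ⊃ (d ⊃ b))) = max(0, 1) = 1
((b ∧ (a ∨ d)) ∨ (¬d ∨ ((c ∧ (d ∨ c)) ⊃ (d ⊃ b)))) = max(0.56, 1) = 1
¬((b ∧ (a ∨ d)) ∨ (¬d ∨ ((c ∧ (d ∨ c)) ⊃ (d ⊃ b)))): Gödel ¬ of 1 = 0 (operand ≠ 0)

0.00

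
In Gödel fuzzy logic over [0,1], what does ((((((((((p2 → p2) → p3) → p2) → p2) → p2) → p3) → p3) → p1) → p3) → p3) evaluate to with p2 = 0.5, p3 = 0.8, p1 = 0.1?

(p2 → p2): 0.5 ≤ 0.5, so result = 1
((p2 → p2) → p3): 1 > 0.8, so result = 0.8
(((p2 → p2) → p3) → p2): 0.8 > 0.5, so result = 0.5
((((p2 → p2) → p3) → p2) → p2): 0.5 ≤ 0.5, so result = 1
(((((p2 → p2) → p3) → p2) → p2) → p2): 1 > 0.5, so result = 0.5
((((((p2 → p2) → p3) → p2) → p2) → p2) → p3): 0.5 ≤ 0.8, so result = 1
(((((((p2 → p2) → p3) → p2) → p2) → p2) → p3) → p3): 1 > 0.8, so result = 0.8
((((((((p2 → p2) → p3) → p2) → p2) → p2) → p3) → p3) → p1): 0.8 > 0.1, so result = 0.1
(((((((((p2 → p2) → p3) → p2) → p2) → p2) → p3) → p3) → p1) → p3): 0.1 ≤ 0.8, so result = 1
((((((((((p2 → p2) → p3) → p2) → p2) → p2) → p3) → p3) → p1) → p3) → p3): 1 > 0.8, so result = 0.8

0.80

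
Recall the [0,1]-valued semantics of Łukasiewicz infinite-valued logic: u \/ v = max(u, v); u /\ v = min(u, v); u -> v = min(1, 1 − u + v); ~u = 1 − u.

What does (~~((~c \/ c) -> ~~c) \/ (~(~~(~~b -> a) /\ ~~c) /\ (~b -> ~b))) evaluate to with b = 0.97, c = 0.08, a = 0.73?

~c: Łukasiewicz ¬ gives 1 − 0.08 = 0.92
(~c \/ c) = max(0.92, 0.08) = 0.92
~c: Łukasiewicz ¬ gives 1 − 0.08 = 0.92
~~c: Łukasiewicz ¬ gives 1 − 0.92 = 0.08
((~c \/ c) -> ~~c): min(1, 1 − 0.92 + 0.08) = 0.16
~((~c \/ c) -> ~~c): Łukasiewicz ¬ gives 1 − 0.16 = 0.84
~~((~c \/ c) -> ~~c): Łukasiewicz ¬ gives 1 − 0.84 = 0.16
~b: Łukasiewicz ¬ gives 1 − 0.97 = 0.03
~~b: Łukasiewicz ¬ gives 1 − 0.03 = 0.97
(~~b -> a): min(1, 1 − 0.97 + 0.73) = 0.76
~(~~b -> a): Łukasiewicz ¬ gives 1 − 0.76 = 0.24
~~(~~b -> a): Łukasiewicz ¬ gives 1 − 0.24 = 0.76
~c: Łukasiewicz ¬ gives 1 − 0.08 = 0.92
~~c: Łukasiewicz ¬ gives 1 − 0.92 = 0.08
(~~(~~b -> a) /\ ~~c) = min(0.76, 0.08) = 0.08
~(~~(~~b -> a) /\ ~~c): Łukasiewicz ¬ gives 1 − 0.08 = 0.92
~b: Łukasiewicz ¬ gives 1 − 0.97 = 0.03
~b: Łukasiewicz ¬ gives 1 − 0.97 = 0.03
(~b -> ~b): min(1, 1 − 0.03 + 0.03) = 1
(~(~~(~~b -> a) /\ ~~c) /\ (~b -> ~b)) = min(0.92, 1) = 0.92
(~~((~c \/ c) -> ~~c) \/ (~(~~(~~b -> a) /\ ~~c) /\ (~b -> ~b))) = max(0.16, 0.92) = 0.92

0.92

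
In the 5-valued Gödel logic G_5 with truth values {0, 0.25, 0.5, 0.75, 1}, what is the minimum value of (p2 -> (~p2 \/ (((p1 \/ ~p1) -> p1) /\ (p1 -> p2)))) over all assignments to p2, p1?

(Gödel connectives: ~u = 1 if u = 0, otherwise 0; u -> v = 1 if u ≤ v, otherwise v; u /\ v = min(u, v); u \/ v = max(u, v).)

0.00

The minimum is attained at p2 = 0.25, p1 = 0:
  ~p2: Gödel ¬ of 0.25 = 0 (operand ≠ 0)
  ~p1: Gödel ¬ of 0 = 1 (operand is 0)
  (p1 \/ ~p1) = max(0, 1) = 1
  ((p1 \/ ~p1) -> p1): 1 > 0, so result = 0
  (p1 -> p2): 0 ≤ 0.25, so result = 1
  (((p1 \/ ~p1) -> p1) /\ (p1 -> p2)) = min(0, 1) = 0
  (~p2 \/ (((p1 \/ ~p1) -> p1) /\ (p1 -> p2))) = max(0, 0) = 0
  (p2 -> (~p2 \/ (((p1 \/ ~p1) -> p1) /\ (p1 -> p2)))): 0.25 > 0, so result = 0
Checking all 25 assignments confirms none give a value below 0.00.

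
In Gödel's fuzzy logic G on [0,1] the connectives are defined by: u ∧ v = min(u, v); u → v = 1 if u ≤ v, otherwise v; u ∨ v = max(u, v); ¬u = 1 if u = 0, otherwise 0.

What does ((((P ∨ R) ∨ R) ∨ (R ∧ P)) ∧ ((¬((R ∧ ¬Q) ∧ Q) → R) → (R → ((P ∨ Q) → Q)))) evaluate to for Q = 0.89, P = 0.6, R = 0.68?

(P ∨ R) = max(0.6, 0.68) = 0.68
((P ∨ R) ∨ R) = max(0.68, 0.68) = 0.68
(R ∧ P) = min(0.68, 0.6) = 0.6
(((P ∨ R) ∨ R) ∨ (R ∧ P)) = max(0.68, 0.6) = 0.68
¬Q: Gödel ¬ of 0.89 = 0 (operand ≠ 0)
(R ∧ ¬Q) = min(0.68, 0) = 0
((R ∧ ¬Q) ∧ Q) = min(0, 0.89) = 0
¬((R ∧ ¬Q) ∧ Q): Gödel ¬ of 0 = 1 (operand is 0)
(¬((R ∧ ¬Q) ∧ Q) → R): 1 > 0.68, so result = 0.68
(P ∨ Q) = max(0.6, 0.89) = 0.89
((P ∨ Q) → Q): 0.89 ≤ 0.89, so result = 1
(R → ((P ∨ Q) → Q)): 0.68 ≤ 1, so result = 1
((¬((R ∧ ¬Q) ∧ Q) → R) → (R → ((P ∨ Q) → Q))): 0.68 ≤ 1, so result = 1
((((P ∨ R) ∨ R) ∨ (R ∧ P)) ∧ ((¬((R ∧ ¬Q) ∧ Q) → R) → (R → ((P ∨ Q) → Q)))) = min(0.68, 1) = 0.68

0.68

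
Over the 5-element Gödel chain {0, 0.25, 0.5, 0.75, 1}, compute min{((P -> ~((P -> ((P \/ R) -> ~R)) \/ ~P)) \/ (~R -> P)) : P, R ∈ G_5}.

0.25

The minimum is attained at P = 0.25, R = 0:
  (P \/ R) = max(0.25, 0) = 0.25
  ~R: Gödel ¬ of 0 = 1 (operand is 0)
  ((P \/ R) -> ~R): 0.25 ≤ 1, so result = 1
  (P -> ((P \/ R) -> ~R)): 0.25 ≤ 1, so result = 1
  ~P: Gödel ¬ of 0.25 = 0 (operand ≠ 0)
  ((P -> ((P \/ R) -> ~R)) \/ ~P) = max(1, 0) = 1
  ~((P -> ((P \/ R) -> ~R)) \/ ~P): Gödel ¬ of 1 = 0 (operand ≠ 0)
  (P -> ~((P -> ((P \/ R) -> ~R)) \/ ~P)): 0.25 > 0, so result = 0
  ~R: Gödel ¬ of 0 = 1 (operand is 0)
  (~R -> P): 1 > 0.25, so result = 0.25
  ((P -> ~((P -> ((P \/ R) -> ~R)) \/ ~P)) \/ (~R -> P)) = max(0, 0.25) = 0.25
Checking all 25 assignments confirms none give a value below 0.25.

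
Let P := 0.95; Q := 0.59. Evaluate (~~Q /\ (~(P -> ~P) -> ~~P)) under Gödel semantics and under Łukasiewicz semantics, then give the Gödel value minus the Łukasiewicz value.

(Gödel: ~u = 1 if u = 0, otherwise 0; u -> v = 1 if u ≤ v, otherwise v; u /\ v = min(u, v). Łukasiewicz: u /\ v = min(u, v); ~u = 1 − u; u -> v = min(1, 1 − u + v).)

Gödel evaluation:
  ~Q: Gödel ¬ of 0.59 = 0 (operand ≠ 0)
  ~~Q: Gödel ¬ of 0 = 1 (operand is 0)
  ~P: Gödel ¬ of 0.95 = 0 (operand ≠ 0)
  (P -> ~P): 0.95 > 0, so result = 0
  ~(P -> ~P): Gödel ¬ of 0 = 1 (operand is 0)
  ~P: Gödel ¬ of 0.95 = 0 (operand ≠ 0)
  ~~P: Gödel ¬ of 0 = 1 (operand is 0)
  (~(P -> ~P) -> ~~P): 1 ≤ 1, so result = 1
  (~~Q /\ (~(P -> ~P) -> ~~P)) = min(1, 1) = 1
  Gödel value = 1
Łukasiewicz evaluation:
  ~Q: Łukasiewicz ¬ gives 1 − 0.59 = 0.41
  ~~Q: Łukasiewicz ¬ gives 1 − 0.41 = 0.59
  ~P: Łukasiewicz ¬ gives 1 − 0.95 = 0.05
  (P -> ~P): min(1, 1 − 0.95 + 0.05) = 0.1
  ~(P -> ~P): Łukasiewicz ¬ gives 1 − 0.1 = 0.9
  ~P: Łukasiewicz ¬ gives 1 − 0.95 = 0.05
  ~~P: Łukasiewicz ¬ gives 1 − 0.05 = 0.95
  (~(P -> ~P) -> ~~P): min(1, 1 − 0.9 + 0.95) = 1
  (~~Q /\ (~(P -> ~P) -> ~~P)) = min(0.59, 1) = 0.59
  Łukasiewicz value = 0.59
Difference: 1 − 0.59 = 0.41

0.41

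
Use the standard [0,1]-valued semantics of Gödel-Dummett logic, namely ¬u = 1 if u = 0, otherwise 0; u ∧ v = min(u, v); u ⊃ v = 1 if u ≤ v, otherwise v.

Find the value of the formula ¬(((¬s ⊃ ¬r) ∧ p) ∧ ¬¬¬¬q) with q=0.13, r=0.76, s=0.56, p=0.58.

¬s: Gödel ¬ of 0.56 = 0 (operand ≠ 0)
¬r: Gödel ¬ of 0.76 = 0 (operand ≠ 0)
(¬s ⊃ ¬r): 0 ≤ 0, so result = 1
((¬s ⊃ ¬r) ∧ p) = min(1, 0.58) = 0.58
¬q: Gödel ¬ of 0.13 = 0 (operand ≠ 0)
¬¬q: Gödel ¬ of 0 = 1 (operand is 0)
¬¬¬q: Gödel ¬ of 1 = 0 (operand ≠ 0)
¬¬¬¬q: Gödel ¬ of 0 = 1 (operand is 0)
(((¬s ⊃ ¬r) ∧ p) ∧ ¬¬¬¬q) = min(0.58, 1) = 0.58
¬(((¬s ⊃ ¬r) ∧ p) ∧ ¬¬¬¬q): Gödel ¬ of 0.58 = 0 (operand ≠ 0)

0.00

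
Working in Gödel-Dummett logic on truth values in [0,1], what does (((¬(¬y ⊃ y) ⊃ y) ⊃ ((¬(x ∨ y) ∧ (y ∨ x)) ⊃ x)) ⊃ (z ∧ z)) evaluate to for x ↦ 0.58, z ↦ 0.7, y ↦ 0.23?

¬y: Gödel ¬ of 0.23 = 0 (operand ≠ 0)
(¬y ⊃ y): 0 ≤ 0.23, so result = 1
¬(¬y ⊃ y): Gödel ¬ of 1 = 0 (operand ≠ 0)
(¬(¬y ⊃ y) ⊃ y): 0 ≤ 0.23, so result = 1
(x ∨ y) = max(0.58, 0.23) = 0.58
¬(x ∨ y): Gödel ¬ of 0.58 = 0 (operand ≠ 0)
(y ∨ x) = max(0.23, 0.58) = 0.58
(¬(x ∨ y) ∧ (y ∨ x)) = min(0, 0.58) = 0
((¬(x ∨ y) ∧ (y ∨ x)) ⊃ x): 0 ≤ 0.58, so result = 1
((¬(¬y ⊃ y) ⊃ y) ⊃ ((¬(x ∨ y) ∧ (y ∨ x)) ⊃ x)): 1 ≤ 1, so result = 1
(z ∧ z) = min(0.7, 0.7) = 0.7
(((¬(¬y ⊃ y) ⊃ y) ⊃ ((¬(x ∨ y) ∧ (y ∨ x)) ⊃ x)) ⊃ (z ∧ z)): 1 > 0.7, so result = 0.7

0.70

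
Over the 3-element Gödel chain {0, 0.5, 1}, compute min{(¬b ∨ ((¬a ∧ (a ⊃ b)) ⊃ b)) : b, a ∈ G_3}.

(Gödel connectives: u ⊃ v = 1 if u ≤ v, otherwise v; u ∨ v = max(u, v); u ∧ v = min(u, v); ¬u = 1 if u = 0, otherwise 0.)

0.50

The minimum is attained at b = 0.5, a = 0:
  ¬b: Gödel ¬ of 0.5 = 0 (operand ≠ 0)
  ¬a: Gödel ¬ of 0 = 1 (operand is 0)
  (a ⊃ b): 0 ≤ 0.5, so result = 1
  (¬a ∧ (a ⊃ b)) = min(1, 1) = 1
  ((¬a ∧ (a ⊃ b)) ⊃ b): 1 > 0.5, so result = 0.5
  (¬b ∨ ((¬a ∧ (a ⊃ b)) ⊃ b)) = max(0, 0.5) = 0.5
Checking all 9 assignments confirms none give a value below 0.50.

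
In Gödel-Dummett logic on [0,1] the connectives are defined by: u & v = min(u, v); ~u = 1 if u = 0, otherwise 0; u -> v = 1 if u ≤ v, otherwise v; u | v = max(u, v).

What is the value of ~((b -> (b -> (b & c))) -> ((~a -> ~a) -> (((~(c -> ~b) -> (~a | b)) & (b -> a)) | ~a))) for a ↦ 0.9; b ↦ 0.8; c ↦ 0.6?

0.00

(b & c) = min(0.8, 0.6) = 0.6
(b -> (b & c)): 0.8 > 0.6, so result = 0.6
(b -> (b -> (b & c))): 0.8 > 0.6, so result = 0.6
~a: Gödel ¬ of 0.9 = 0 (operand ≠ 0)
~a: Gödel ¬ of 0.9 = 0 (operand ≠ 0)
(~a -> ~a): 0 ≤ 0, so result = 1
~b: Gödel ¬ of 0.8 = 0 (operand ≠ 0)
(c -> ~b): 0.6 > 0, so result = 0
~(c -> ~b): Gödel ¬ of 0 = 1 (operand is 0)
~a: Gödel ¬ of 0.9 = 0 (operand ≠ 0)
(~a | b) = max(0, 0.8) = 0.8
(~(c -> ~b) -> (~a | b)): 1 > 0.8, so result = 0.8
(b -> a): 0.8 ≤ 0.9, so result = 1
((~(c -> ~b) -> (~a | b)) & (b -> a)) = min(0.8, 1) = 0.8
~a: Gödel ¬ of 0.9 = 0 (operand ≠ 0)
(((~(c -> ~b) -> (~a | b)) & (b -> a)) | ~a) = max(0.8, 0) = 0.8
((~a -> ~a) -> (((~(c -> ~b) -> (~a | b)) & (b -> a)) | ~a)): 1 > 0.8, so result = 0.8
((b -> (b -> (b & c))) -> ((~a -> ~a) -> (((~(c -> ~b) -> (~a | b)) & (b -> a)) | ~a))): 0.6 ≤ 0.8, so result = 1
~((b -> (b -> (b & c))) -> ((~a -> ~a) -> (((~(c -> ~b) -> (~a | b)) & (b -> a)) | ~a))): Gödel ¬ of 1 = 0 (operand ≠ 0)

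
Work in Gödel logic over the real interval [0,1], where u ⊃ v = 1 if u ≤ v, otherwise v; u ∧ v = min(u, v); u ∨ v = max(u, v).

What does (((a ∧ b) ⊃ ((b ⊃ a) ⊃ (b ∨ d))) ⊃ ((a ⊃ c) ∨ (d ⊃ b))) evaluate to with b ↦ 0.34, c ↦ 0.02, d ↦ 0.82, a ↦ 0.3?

(a ∧ b) = min(0.3, 0.34) = 0.3
(b ⊃ a): 0.34 > 0.3, so result = 0.3
(b ∨ d) = max(0.34, 0.82) = 0.82
((b ⊃ a) ⊃ (b ∨ d)): 0.3 ≤ 0.82, so result = 1
((a ∧ b) ⊃ ((b ⊃ a) ⊃ (b ∨ d))): 0.3 ≤ 1, so result = 1
(a ⊃ c): 0.3 > 0.02, so result = 0.02
(d ⊃ b): 0.82 > 0.34, so result = 0.34
((a ⊃ c) ∨ (d ⊃ b)) = max(0.02, 0.34) = 0.34
(((a ∧ b) ⊃ ((b ⊃ a) ⊃ (b ∨ d))) ⊃ ((a ⊃ c) ∨ (d ⊃ b))): 1 > 0.34, so result = 0.34

0.34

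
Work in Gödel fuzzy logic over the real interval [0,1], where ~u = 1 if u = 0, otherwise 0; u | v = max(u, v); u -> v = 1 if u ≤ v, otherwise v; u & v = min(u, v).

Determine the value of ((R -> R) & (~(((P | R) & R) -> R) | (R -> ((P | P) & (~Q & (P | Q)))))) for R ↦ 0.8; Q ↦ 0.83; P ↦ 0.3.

(R -> R): 0.8 ≤ 0.8, so result = 1
(P | R) = max(0.3, 0.8) = 0.8
((P | R) & R) = min(0.8, 0.8) = 0.8
(((P | R) & R) -> R): 0.8 ≤ 0.8, so result = 1
~(((P | R) & R) -> R): Gödel ¬ of 1 = 0 (operand ≠ 0)
(P | P) = max(0.3, 0.3) = 0.3
~Q: Gödel ¬ of 0.83 = 0 (operand ≠ 0)
(P | Q) = max(0.3, 0.83) = 0.83
(~Q & (P | Q)) = min(0, 0.83) = 0
((P | P) & (~Q & (P | Q))) = min(0.3, 0) = 0
(R -> ((P | P) & (~Q & (P | Q)))): 0.8 > 0, so result = 0
(~(((P | R) & R) -> R) | (R -> ((P | P) & (~Q & (P | Q))))) = max(0, 0) = 0
((R -> R) & (~(((P | R) & R) -> R) | (R -> ((P | P) & (~Q & (P | Q)))))) = min(1, 0) = 0

0.00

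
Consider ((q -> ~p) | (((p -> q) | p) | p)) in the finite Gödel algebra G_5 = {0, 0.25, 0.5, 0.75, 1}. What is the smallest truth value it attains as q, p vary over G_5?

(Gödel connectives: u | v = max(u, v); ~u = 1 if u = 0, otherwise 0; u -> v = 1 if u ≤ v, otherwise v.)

0.50

The minimum is attained at q = 0.25, p = 0.5:
  ~p: Gödel ¬ of 0.5 = 0 (operand ≠ 0)
  (q -> ~p): 0.25 > 0, so result = 0
  (p -> q): 0.5 > 0.25, so result = 0.25
  ((p -> q) | p) = max(0.25, 0.5) = 0.5
  (((p -> q) | p) | p) = max(0.5, 0.5) = 0.5
  ((q -> ~p) | (((p -> q) | p) | p)) = max(0, 0.5) = 0.5
Checking all 25 assignments confirms none give a value below 0.50.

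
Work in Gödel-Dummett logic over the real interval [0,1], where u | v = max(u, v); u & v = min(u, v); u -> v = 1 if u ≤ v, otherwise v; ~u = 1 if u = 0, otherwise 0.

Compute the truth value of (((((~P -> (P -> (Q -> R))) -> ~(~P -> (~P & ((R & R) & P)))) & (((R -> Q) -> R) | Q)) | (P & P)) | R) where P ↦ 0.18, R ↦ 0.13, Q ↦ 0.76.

~P: Gödel ¬ of 0.18 = 0 (operand ≠ 0)
(Q -> R): 0.76 > 0.13, so result = 0.13
(P -> (Q -> R)): 0.18 > 0.13, so result = 0.13
(~P -> (P -> (Q -> R))): 0 ≤ 0.13, so result = 1
~P: Gödel ¬ of 0.18 = 0 (operand ≠ 0)
~P: Gödel ¬ of 0.18 = 0 (operand ≠ 0)
(R & R) = min(0.13, 0.13) = 0.13
((R & R) & P) = min(0.13, 0.18) = 0.13
(~P & ((R & R) & P)) = min(0, 0.13) = 0
(~P -> (~P & ((R & R) & P))): 0 ≤ 0, so result = 1
~(~P -> (~P & ((R & R) & P))): Gödel ¬ of 1 = 0 (operand ≠ 0)
((~P -> (P -> (Q -> R))) -> ~(~P -> (~P & ((R & R) & P)))): 1 > 0, so result = 0
(R -> Q): 0.13 ≤ 0.76, so result = 1
((R -> Q) -> R): 1 > 0.13, so result = 0.13
(((R -> Q) -> R) | Q) = max(0.13, 0.76) = 0.76
(((~P -> (P -> (Q -> R))) -> ~(~P -> (~P & ((R & R) & P)))) & (((R -> Q) -> R) | Q)) = min(0, 0.76) = 0
(P & P) = min(0.18, 0.18) = 0.18
((((~P -> (P -> (Q -> R))) -> ~(~P -> (~P & ((R & R) & P)))) & (((R -> Q) -> R) | Q)) | (P & P)) = max(0, 0.18) = 0.18
(((((~P -> (P -> (Q -> R))) -> ~(~P -> (~P & ((R & R) & P)))) & (((R -> Q) -> R) | Q)) | (P & P)) | R) = max(0.18, 0.13) = 0.18

0.18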